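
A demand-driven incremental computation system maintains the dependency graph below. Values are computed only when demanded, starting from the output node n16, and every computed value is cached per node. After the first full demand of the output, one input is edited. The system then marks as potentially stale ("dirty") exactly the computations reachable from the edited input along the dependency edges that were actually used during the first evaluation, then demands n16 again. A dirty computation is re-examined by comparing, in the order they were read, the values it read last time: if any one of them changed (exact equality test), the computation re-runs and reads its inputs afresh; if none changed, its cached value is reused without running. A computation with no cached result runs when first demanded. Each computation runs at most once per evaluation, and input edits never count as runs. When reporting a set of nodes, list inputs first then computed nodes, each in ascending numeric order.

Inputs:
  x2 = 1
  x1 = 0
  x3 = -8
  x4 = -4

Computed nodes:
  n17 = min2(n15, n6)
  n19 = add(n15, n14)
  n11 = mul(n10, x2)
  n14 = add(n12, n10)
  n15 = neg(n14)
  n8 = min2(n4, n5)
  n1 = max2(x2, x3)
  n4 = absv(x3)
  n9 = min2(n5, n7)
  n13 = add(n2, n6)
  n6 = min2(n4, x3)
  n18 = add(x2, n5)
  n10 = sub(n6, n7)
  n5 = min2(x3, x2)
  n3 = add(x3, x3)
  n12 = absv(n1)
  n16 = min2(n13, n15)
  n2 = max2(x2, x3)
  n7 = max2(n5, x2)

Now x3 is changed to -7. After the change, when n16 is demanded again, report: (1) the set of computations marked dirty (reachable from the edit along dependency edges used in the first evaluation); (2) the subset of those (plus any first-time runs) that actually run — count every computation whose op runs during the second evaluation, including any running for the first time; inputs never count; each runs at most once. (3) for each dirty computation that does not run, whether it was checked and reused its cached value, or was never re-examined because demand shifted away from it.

Marked dirty: n1, n2, n4, n5, n6, n7, n10, n12, n13, n14, n15, n16.
Computations that run: n1, n2, n4, n5, n6, n7, n10, n13, n14, n15, n16 — 11 in total.
Checked but reused from cache: n12.
Key observation: the cutoff stops propagation at n12 — its inputs' values are unchanged, so it reuses its cache.

First evaluation (everything demanded from the output):
  n1 = max2(1, -8) = 1
  n2 = max2(1, -8) = 1
  n4 = absv(-8) = 8
  n5 = min2(-8, 1) = -8
  n6 = min2(8, -8) = -8
  n7 = max2(-8, 1) = 1
  n10 = sub(-8, 1) = -9
  n12 = absv(1) = 1
  n13 = add(1, -8) = -7
  n14 = add(1, -9) = -8
  n15 = neg(-8) = 8
  n16 = min2(-7, 8) = -7

Propagation after the edit:
  n1: runs — x3 -8->-7; result 1 (same value as before).
  n2: runs — x3 -8->-7; result 1 (same value as before).
  n4: runs — x3 -8->-7; result 7.
  n5: runs — x3 -8->-7; result -7.
  n6: runs — n4 8->7; x3 -8->-7; result -7.
  n7: runs — n5 -8->-7; result 1 (same value as before).
  n10: runs — n6 -8->-7; result -8.
  n12: checked — values it read are unchanged (n1 unchanged); reused cached 1 without running.
  n13: runs — n6 -8->-7; result -6.
  n14: runs — n10 -9->-8; result -7.
  n15: runs — n14 -8->-7; result 7.
  n16: runs — n13 -7->-6; n15 8->7; result -6.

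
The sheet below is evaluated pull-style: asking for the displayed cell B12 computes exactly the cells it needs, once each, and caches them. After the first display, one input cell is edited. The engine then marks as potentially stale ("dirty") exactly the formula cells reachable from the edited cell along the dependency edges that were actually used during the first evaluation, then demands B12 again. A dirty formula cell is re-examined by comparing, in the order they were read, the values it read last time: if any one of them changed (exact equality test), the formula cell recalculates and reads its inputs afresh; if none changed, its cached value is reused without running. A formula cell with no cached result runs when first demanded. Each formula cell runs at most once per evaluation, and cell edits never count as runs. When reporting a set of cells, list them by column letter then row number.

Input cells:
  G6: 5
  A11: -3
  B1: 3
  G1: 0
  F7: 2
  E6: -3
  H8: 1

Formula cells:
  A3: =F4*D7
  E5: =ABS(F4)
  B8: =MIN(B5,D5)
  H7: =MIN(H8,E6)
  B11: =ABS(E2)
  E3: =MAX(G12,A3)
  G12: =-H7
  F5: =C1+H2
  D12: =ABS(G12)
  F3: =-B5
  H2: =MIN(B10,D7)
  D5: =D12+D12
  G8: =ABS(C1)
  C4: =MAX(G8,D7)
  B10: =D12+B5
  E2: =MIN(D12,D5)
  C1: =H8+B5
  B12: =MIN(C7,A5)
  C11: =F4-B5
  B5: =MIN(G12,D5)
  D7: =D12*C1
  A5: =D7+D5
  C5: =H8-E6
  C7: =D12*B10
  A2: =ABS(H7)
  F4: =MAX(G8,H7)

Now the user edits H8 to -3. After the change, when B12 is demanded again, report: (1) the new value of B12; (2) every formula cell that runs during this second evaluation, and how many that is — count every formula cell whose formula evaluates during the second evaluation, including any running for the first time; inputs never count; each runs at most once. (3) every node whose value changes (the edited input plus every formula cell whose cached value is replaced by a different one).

Demanding B12 again yields 6.
5 formula cells run: A5, B12, C1, D7, H7.
The nodes whose values change: A5, B12, C1, D7, H8.
Note where the cutoff bites: G12 is checked, finds nothing changed, and keeps its cache.

First demand of the output computes:
  H7 = MIN(1, -3) = -3
  G12 = -(-3) = 3
  D12 = ABS(3) = 3
  D5 = 3 + 3 = 6
  B5 = MIN(3, 6) = 3
  B10 = 3 + 3 = 6
  C1 = 1 + 3 = 4
  C7 = 3 * 6 = 18
  D7 = 3 * 4 = 12
  A5 = 12 + 6 = 18
  B12 = MIN(18, 18) = 18

After the edit, cleaning proceeds:
  H7: a read changed (H8 1->-3) — executes, giving -3 — identical to its old value.
  G12: dirty, but its reads are unchanged (H7 unchanged); cached 3 stands.
  D12: dirty, but its reads are unchanged (G12 unchanged); cached 3 stands.
  D5: dirty, but its reads are unchanged (D12 unchanged, D12 unchanged); cached 6 stands.
  B5: dirty, but its reads are unchanged (G12 unchanged, D5 unchanged); cached 3 stands.
  B10: dirty, but its reads are unchanged (D12 unchanged, B5 unchanged); cached 6 stands.
  C1: a read changed (H8 1->-3) — executes, giving 0.
  C7: dirty, but its reads are unchanged (D12 unchanged, B10 unchanged); cached 18 stands.
  D7: a read changed (C1 4->0) — executes, giving 0.
  A5: a read changed (D7 12->0) — executes, giving 6.
  B12: a read changed (A5 18->6) — executes, giving 6.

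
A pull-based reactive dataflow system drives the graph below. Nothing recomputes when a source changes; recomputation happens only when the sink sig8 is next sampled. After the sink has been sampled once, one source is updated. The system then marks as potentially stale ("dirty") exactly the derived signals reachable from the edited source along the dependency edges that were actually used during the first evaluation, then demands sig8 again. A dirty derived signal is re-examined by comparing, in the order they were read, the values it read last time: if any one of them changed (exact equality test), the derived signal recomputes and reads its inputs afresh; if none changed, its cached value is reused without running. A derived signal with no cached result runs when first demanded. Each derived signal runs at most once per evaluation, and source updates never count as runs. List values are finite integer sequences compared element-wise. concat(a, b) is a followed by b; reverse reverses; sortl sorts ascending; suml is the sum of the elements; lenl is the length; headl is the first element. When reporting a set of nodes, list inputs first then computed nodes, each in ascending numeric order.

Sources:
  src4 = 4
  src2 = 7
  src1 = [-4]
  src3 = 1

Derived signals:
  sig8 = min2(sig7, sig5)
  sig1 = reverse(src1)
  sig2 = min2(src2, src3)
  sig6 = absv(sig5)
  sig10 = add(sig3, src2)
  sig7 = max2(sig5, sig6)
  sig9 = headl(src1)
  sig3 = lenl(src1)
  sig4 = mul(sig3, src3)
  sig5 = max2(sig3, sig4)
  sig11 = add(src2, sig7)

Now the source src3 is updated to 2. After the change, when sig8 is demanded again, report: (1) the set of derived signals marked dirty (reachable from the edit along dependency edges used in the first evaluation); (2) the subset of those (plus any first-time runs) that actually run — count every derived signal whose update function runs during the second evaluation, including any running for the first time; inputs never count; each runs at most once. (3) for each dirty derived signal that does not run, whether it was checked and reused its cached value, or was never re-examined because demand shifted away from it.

First evaluation (everything demanded from the output):
  sig3 = lenl([-4]) = 1
  sig4 = mul(1, 1) = 1
  sig5 = max2(1, 1) = 1
  sig6 = absv(1) = 1
  sig7 = max2(1, 1) = 1
  sig8 = min2(1, 1) = 1

Propagation after the edit:
  sig4: runs — src3 1->2; result 2.
  sig5: runs — sig4 1->2; result 2.
  sig6: runs — sig5 1->2; result 2.
  sig7: runs — sig5 1->2; sig6 1->2; result 2.
  sig8: runs — sig7 1->2; sig5 1->2; result 2.

Marked dirty: sig4, sig5, sig6, sig7, sig8.
Derived signals that run: sig4, sig5, sig6, sig7, sig8 — 5 in total.
Every dirty derived signal ran.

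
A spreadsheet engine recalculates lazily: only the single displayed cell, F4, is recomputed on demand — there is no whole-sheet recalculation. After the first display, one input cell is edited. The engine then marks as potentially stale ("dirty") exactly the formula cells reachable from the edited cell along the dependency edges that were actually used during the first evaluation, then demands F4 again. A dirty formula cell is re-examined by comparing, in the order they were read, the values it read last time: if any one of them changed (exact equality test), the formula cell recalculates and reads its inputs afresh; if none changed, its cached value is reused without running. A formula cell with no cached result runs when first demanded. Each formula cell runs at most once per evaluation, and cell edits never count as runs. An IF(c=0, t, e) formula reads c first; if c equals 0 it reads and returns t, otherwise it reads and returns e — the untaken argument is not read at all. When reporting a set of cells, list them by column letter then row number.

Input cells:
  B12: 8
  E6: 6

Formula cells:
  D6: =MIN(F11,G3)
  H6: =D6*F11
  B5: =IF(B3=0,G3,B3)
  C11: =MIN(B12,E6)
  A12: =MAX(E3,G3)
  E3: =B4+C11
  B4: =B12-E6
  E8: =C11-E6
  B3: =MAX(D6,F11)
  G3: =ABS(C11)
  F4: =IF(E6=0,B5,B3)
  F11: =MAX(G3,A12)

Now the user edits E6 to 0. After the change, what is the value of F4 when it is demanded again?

First evaluation (everything demanded from the output):
  B4 = 8 - 6 = 2
  C11 = MIN(8, 6) = 6
  E3 = 2 + 6 = 8
  G3 = ABS(6) = 6
  A12 = MAX(8, 6) = 8
  F11 = MAX(6, 8) = 8
  D6 = MIN(8, 6) = 6
  B3 = MAX(6, 8) = 8
  F4 = IF(E6=0: E6=6 -> else branch B3) = 8

Propagation after the edit:
  B4: runs — E6 6->0; result 8.
  C11: runs — E6 6->0; result 0.
  E3: runs — B4 2->8; C11 6->0; result 8 (same value as before).
  G3: runs — C11 6->0; result 0.
  A12: runs — G3 6->0; result 8 (same value as before).
  F11: runs — G3 6->0; result 8 (same value as before).
  D6: runs — G3 6->0; result 0.
  B3: runs — D6 6->0; result 8 (same value as before).
  B5: demanded for the first time — runs, produces 8.
  F4: runs — E6 6->0; result 8 (same value as before).

Key observation: a condition flipped, so demand reaches new nodes — B5 runs for the first time.

New value of F4: 8.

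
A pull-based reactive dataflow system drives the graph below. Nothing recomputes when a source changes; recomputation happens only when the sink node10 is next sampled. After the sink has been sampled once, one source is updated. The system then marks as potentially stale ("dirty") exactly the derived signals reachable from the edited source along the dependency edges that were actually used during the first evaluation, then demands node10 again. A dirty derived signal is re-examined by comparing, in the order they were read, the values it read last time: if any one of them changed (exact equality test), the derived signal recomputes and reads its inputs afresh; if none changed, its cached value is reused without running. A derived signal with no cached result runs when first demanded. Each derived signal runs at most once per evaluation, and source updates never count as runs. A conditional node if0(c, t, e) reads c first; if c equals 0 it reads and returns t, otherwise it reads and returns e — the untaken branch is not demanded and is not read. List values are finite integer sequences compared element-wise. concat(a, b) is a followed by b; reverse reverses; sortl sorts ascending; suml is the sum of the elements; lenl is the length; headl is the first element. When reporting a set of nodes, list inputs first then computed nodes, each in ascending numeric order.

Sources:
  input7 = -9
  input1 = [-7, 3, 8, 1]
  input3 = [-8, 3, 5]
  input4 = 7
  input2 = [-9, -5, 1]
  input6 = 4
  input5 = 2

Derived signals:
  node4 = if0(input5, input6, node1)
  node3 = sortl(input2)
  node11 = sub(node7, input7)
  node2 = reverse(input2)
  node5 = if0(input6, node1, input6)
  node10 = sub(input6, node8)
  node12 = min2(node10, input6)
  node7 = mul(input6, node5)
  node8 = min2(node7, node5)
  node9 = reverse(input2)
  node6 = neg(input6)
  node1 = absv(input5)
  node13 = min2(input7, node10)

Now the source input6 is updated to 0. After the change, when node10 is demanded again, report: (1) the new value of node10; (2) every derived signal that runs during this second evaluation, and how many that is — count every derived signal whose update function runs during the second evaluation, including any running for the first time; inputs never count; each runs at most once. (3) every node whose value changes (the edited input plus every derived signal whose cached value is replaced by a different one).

First evaluation (everything demanded from the output):
  node5 = if0(input6=4 -> else branch input6) = 4
  node7 = mul(4, 4) = 16
  node8 = min2(16, 4) = 4
  node10 = sub(4, 4) = 0

Propagation after the edit:
  node1: demanded for the first time — runs, produces 2.
  node5: runs — input6 4->0; input6 4->0; result 2.
  node7: runs — input6 4->0; node5 4->2; result 0.
  node8: runs — node7 16->0; node5 4->2; result 0.
  node10: runs — input6 4->0; node8 4->0; result 0 (same value as before).

Key observation: a condition flipped, so demand reaches new nodes — node1 runs for the first time.

New value of node10: 0.
Derived signals that run: node1, node5, node7, node8, node10 — 5 in total.
Values that change: input6, node5, node7, node8.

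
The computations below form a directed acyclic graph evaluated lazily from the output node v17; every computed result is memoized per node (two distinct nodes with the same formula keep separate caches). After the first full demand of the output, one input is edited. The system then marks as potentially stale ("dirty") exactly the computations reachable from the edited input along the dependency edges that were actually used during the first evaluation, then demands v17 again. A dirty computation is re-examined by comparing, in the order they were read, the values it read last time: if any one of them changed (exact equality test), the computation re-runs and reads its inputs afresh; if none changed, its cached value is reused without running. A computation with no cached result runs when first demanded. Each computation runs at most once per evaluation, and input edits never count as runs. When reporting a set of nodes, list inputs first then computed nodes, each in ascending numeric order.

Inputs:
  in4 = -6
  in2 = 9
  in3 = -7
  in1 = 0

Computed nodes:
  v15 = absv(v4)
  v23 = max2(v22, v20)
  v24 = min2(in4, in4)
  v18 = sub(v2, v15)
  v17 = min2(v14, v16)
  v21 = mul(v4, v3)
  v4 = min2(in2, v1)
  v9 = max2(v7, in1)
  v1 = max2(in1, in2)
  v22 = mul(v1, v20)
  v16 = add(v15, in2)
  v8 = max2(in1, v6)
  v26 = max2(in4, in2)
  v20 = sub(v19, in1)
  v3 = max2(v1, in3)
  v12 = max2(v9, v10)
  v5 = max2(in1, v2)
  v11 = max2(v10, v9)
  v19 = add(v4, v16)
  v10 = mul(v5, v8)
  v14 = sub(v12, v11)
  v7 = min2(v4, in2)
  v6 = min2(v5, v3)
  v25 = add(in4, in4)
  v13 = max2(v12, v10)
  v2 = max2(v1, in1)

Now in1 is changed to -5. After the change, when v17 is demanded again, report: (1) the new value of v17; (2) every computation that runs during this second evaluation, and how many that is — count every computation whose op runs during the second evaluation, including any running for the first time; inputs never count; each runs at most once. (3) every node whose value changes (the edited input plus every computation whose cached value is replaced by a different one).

Demanding v17 again yields 0.
5 computations run: v1, v2, v5, v8, v9.
The nodes whose values change: in1.
Note where the cutoff bites: v3 is checked, finds nothing changed, and keeps its cache.

First demand of the output computes:
  v1 = max2(0, 9) = 9
  v2 = max2(9, 0) = 9
  v3 = max2(9, -7) = 9
  v4 = min2(9, 9) = 9
  v5 = max2(0, 9) = 9
  v6 = min2(9, 9) = 9
  v7 = min2(9, 9) = 9
  v8 = max2(0, 9) = 9
  v9 = max2(9, 0) = 9
  v10 = mul(9, 9) = 81
  v11 = max2(81, 9) = 81
  v12 = max2(9, 81) = 81
  v14 = sub(81, 81) = 0
  v15 = absv(9) = 9
  v16 = add(9, 9) = 18
  v17 = min2(0, 18) = 0

After the edit, cleaning proceeds:
  v1: a read changed (in1 0->-5) — executes, giving 9 — identical to its old value.
  v2: a read changed (in1 0->-5) — executes, giving 9 — identical to its old value.
  v3: dirty, but its reads are unchanged (v1 unchanged, in3 unchanged); cached 9 stands.
  v4: dirty, but its reads are unchanged (in2 unchanged, v1 unchanged); cached 9 stands.
  v5: a read changed (in1 0->-5) — executes, giving 9 — identical to its old value.
  v6: dirty, but its reads are unchanged (v5 unchanged, v3 unchanged); cached 9 stands.
  v7: dirty, but its reads are unchanged (v4 unchanged, in2 unchanged); cached 9 stands.
  v8: a read changed (in1 0->-5) — executes, giving 9 — identical to its old value.
  v9: a read changed (in1 0->-5) — executes, giving 9 — identical to its old value.
  v10: dirty, but its reads are unchanged (v5 unchanged, v8 unchanged); cached 81 stands.
  v11: dirty, but its reads are unchanged (v10 unchanged, v9 unchanged); cached 81 stands.
  v12: dirty, but its reads are unchanged (v9 unchanged, v10 unchanged); cached 81 stands.
  v14: dirty, but its reads are unchanged (v12 unchanged, v11 unchanged); cached 0 stands.
  v15: dirty, but its reads are unchanged (v4 unchanged); cached 9 stands.
  v16: dirty, but its reads are unchanged (v15 unchanged, in2 unchanged); cached 18 stands.
  v17: dirty, but its reads are unchanged (v14 unchanged, v16 unchanged); cached 0 stands.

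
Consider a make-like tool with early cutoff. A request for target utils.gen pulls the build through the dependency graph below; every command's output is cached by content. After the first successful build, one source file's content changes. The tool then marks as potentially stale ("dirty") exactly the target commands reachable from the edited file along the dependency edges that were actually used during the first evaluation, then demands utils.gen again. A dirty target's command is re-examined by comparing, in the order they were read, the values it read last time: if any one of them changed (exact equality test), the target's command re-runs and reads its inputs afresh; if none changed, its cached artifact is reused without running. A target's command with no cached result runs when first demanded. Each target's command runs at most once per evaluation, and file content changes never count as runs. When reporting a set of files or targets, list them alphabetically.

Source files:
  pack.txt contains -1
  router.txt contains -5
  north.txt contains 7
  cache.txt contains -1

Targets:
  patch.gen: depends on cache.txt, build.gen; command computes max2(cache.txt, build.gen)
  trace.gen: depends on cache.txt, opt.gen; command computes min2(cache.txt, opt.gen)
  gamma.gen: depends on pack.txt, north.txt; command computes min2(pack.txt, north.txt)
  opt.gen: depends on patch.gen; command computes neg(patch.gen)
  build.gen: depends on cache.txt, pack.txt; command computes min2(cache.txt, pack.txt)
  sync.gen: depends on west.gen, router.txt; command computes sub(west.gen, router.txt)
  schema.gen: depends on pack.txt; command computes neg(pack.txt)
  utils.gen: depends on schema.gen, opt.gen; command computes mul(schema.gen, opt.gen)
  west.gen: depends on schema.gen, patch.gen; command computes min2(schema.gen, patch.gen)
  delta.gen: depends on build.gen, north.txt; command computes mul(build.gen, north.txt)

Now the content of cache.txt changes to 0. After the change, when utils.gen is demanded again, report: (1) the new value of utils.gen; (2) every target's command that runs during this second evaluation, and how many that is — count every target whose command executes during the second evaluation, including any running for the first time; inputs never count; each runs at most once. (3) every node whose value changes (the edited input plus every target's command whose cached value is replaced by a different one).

First demand of the output computes:
  build.gen = min2(-1, -1) = -1
  patch.gen = max2(-1, -1) = -1
  opt.gen = neg(-1) = 1
  schema.gen = neg(-1) = 1
  utils.gen = mul(1, 1) = 1

After the edit, cleaning proceeds:
  build.gen: a read changed (cache.txt -1->0) — executes, giving -1 — identical to its old value.
  patch.gen: a read changed (cache.txt -1->0) — executes, giving 0.
  opt.gen: a read changed (patch.gen -1->0) — executes, giving 0.
  utils.gen: a read changed (opt.gen 1->0) — executes, giving 0.

Demanding utils.gen again yields 0.
4 target commands run: build.gen, opt.gen, patch.gen, utils.gen.
The nodes whose values change: cache.txt, opt.gen, patch.gen, utils.gen.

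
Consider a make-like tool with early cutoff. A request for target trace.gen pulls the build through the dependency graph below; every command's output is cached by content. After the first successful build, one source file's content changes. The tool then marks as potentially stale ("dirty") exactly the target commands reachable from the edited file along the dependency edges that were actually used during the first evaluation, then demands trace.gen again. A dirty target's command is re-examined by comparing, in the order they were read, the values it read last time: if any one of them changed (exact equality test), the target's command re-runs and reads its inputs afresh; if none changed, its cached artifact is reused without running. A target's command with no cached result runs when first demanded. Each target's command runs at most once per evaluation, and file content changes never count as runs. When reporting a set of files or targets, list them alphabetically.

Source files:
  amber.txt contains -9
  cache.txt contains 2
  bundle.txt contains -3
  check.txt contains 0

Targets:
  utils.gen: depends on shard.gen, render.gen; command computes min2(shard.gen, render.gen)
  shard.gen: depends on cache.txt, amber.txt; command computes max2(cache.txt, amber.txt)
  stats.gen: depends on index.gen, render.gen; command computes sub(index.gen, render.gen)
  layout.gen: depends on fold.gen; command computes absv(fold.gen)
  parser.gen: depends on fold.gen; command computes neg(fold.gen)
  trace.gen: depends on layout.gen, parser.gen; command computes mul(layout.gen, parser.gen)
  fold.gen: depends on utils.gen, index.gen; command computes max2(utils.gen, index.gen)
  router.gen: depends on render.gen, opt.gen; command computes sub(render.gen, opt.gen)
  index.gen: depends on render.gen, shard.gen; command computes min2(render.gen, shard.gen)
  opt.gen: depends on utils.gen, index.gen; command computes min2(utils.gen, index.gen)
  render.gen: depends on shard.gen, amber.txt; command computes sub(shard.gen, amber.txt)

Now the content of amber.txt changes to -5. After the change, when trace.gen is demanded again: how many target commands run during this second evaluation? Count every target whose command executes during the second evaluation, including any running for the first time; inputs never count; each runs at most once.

4 target commands run: index.gen, render.gen, shard.gen, utils.gen.
Note where the cutoff bites: fold.gen is checked, finds nothing changed, and keeps its cache.

First demand of the output computes:
  shard.gen = max2(2, -9) = 2
  render.gen = sub(2, -9) = 11
  index.gen = min2(11, 2) = 2
  utils.gen = min2(2, 11) = 2
  fold.gen = max2(2, 2) = 2
  layout.gen = absv(2) = 2
  parser.gen = neg(2) = -2
  trace.gen = mul(2, -2) = -4

After the edit, cleaning proceeds:
  shard.gen: a read changed (amber.txt -9->-5) — executes, giving 2 — identical to its old value.
  render.gen: a read changed (amber.txt -9->-5) — executes, giving 7.
  index.gen: a read changed (render.gen 11->7) — executes, giving 2 — identical to its old value.
  utils.gen: a read changed (render.gen 11->7) — executes, giving 2 — identical to its old value.
  fold.gen: dirty, but its reads are unchanged (utils.gen unchanged, index.gen unchanged); cached 2 stands.
  layout.gen: dirty, but its reads are unchanged (fold.gen unchanged); cached 2 stands.
  parser.gen: dirty, but its reads are unchanged (fold.gen unchanged); cached -2 stands.
  trace.gen: dirty, but its reads are unchanged (layout.gen unchanged, parser.gen unchanged); cached -4 stands.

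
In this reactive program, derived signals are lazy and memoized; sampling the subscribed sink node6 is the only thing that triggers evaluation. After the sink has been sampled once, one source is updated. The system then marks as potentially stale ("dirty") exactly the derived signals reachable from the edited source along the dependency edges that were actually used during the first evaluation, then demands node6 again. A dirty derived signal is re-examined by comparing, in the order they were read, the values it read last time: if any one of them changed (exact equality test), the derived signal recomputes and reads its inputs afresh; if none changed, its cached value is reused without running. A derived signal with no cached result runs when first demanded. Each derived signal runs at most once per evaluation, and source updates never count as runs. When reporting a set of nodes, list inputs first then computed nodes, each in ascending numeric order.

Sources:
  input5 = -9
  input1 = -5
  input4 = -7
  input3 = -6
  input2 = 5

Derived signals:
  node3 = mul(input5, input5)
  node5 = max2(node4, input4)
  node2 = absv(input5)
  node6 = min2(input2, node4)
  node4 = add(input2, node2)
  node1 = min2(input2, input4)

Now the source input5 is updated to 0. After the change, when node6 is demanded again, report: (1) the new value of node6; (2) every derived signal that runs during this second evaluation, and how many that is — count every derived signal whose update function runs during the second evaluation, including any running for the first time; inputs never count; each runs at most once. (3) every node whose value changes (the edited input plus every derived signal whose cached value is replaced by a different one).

Demanding node6 again yields 5.
3 derived signals run: node2, node4, node6.
The nodes whose values change: input5, node2, node4.

First demand of the output computes:
  node2 = absv(-9) = 9
  node4 = add(5, 9) = 14
  node6 = min2(5, 14) = 5

After the edit, cleaning proceeds:
  node2: a read changed (input5 -9->0) — executes, giving 0.
  node4: a read changed (node2 9->0) — executes, giving 5.
  node6: a read changed (node4 14->5) — executes, giving 5 — identical to its old value.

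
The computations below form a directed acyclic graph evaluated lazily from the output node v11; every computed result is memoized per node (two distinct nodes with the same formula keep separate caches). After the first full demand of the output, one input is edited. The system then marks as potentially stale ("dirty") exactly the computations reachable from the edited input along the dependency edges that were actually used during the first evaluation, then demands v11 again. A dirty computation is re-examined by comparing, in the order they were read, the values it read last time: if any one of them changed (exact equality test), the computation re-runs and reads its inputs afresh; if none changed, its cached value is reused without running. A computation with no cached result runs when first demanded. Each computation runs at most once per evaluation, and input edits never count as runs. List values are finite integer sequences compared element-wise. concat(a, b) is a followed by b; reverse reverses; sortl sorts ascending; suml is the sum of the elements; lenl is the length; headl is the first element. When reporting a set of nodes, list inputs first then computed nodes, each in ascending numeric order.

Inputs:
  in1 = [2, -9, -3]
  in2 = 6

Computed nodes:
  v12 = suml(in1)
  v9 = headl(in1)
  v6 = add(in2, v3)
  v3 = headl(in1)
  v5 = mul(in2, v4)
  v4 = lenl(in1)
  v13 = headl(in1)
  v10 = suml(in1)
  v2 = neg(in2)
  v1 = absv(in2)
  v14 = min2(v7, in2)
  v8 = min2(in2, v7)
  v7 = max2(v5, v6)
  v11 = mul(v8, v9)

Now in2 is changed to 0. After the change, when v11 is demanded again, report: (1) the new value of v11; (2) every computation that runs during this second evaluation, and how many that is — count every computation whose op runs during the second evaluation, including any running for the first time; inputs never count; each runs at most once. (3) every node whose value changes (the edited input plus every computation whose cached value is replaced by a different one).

First demand of the output computes:
  v3 = headl([2, -9, -3]) = 2
  v4 = lenl([2, -9, -3]) = 3
  v5 = mul(6, 3) = 18
  v6 = add(6, 2) = 8
  v7 = max2(18, 8) = 18
  v8 = min2(6, 18) = 6
  v9 = headl([2, -9, -3]) = 2
  v11 = mul(6, 2) = 12

After the edit, cleaning proceeds:
  v5: a read changed (in2 6->0) — executes, giving 0.
  v6: a read changed (in2 6->0) — executes, giving 2.
  v7: a read changed (v5 18->0; v6 8->2) — executes, giving 2.
  v8: a read changed (in2 6->0; v7 18->2) — executes, giving 0.
  v11: a read changed (v8 6->0) — executes, giving 0.

Demanding v11 again yields 0.
5 computations run: v5, v6, v7, v8, v11.
The nodes whose values change: in2, v5, v6, v7, v8, v11.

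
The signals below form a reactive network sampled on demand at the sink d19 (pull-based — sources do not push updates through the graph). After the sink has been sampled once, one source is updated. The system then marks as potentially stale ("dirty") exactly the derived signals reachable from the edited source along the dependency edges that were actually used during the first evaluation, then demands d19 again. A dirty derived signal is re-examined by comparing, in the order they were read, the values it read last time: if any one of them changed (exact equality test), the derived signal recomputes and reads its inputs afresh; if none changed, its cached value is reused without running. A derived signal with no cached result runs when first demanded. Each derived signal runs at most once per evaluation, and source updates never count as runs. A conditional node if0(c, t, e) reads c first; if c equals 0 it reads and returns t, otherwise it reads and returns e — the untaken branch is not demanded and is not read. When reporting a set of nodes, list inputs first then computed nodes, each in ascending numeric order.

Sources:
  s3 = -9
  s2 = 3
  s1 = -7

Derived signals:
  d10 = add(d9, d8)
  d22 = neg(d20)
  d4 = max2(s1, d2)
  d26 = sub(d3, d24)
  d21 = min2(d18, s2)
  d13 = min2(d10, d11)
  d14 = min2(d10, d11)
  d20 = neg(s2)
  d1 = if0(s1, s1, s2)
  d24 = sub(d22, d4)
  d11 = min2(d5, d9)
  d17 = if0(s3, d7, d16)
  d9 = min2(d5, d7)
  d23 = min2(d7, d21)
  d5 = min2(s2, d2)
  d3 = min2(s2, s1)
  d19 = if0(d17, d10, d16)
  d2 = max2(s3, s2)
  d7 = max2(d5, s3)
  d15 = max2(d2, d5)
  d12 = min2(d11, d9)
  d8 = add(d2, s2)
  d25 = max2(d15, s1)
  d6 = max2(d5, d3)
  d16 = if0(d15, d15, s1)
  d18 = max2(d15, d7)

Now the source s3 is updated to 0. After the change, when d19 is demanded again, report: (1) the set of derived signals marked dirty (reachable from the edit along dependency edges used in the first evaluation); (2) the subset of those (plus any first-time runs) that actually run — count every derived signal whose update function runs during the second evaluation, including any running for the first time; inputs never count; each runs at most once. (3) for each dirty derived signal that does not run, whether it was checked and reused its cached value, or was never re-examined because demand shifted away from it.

Initial pass — values computed on the first demand:
  d2 = max2(-9, 3) = 3
  d5 = min2(3, 3) = 3
  d15 = max2(3, 3) = 3
  d16 = if0(d15=3 -> else branch s1) = -7
  d17 = if0(s3=-9 -> else branch d16) = -7
  d19 = if0(d17=-7 -> else branch d16) = -7

Second demand — change propagation:
  d2: re-runs because s3 -9->0; new result 3 (unchanged).
  d5: re-examined; everything it read last time is the same (s2 unchanged, d2 unchanged) — cache 3 kept, no run.
  d7: newly demanded (no cache) — executes and yields 3.
  d15: re-examined; everything it read last time is the same (d2 unchanged, d5 unchanged) — cache 3 kept, no run.
  d16: re-examined; everything it read last time is the same (d15 unchanged, s1 unchanged) — cache -7 kept, no run.
  d17: re-runs because s3 -9->0; new result 3.
  d19: re-runs because d17 -7->3; new result -7 (unchanged).

The important point: the flipped condition pulls in fresh nodes; d7 runs for the first time.

Dirty set: d2, d5, d15, d16, d17, d19.
Run set: d2, d7, d17, d19 (4 run).
Re-examined without running (cache reused): d5, d15, d16.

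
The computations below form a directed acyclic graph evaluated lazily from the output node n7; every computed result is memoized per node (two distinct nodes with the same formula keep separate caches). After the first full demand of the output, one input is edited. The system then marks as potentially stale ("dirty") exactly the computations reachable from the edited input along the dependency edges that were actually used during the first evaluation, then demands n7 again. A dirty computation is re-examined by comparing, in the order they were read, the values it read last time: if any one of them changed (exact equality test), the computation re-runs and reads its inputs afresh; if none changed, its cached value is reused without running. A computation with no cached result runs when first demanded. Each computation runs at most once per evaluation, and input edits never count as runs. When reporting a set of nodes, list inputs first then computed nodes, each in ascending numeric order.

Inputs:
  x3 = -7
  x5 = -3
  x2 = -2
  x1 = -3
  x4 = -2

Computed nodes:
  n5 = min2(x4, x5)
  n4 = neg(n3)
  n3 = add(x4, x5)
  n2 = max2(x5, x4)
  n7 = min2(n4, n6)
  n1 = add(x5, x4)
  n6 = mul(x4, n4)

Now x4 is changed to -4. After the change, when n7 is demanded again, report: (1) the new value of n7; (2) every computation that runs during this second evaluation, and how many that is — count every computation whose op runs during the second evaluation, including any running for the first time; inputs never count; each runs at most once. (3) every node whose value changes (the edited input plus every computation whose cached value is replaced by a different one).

First demand of the output computes:
  n3 = add(-2, -3) = -5
  n4 = neg(-5) = 5
  n6 = mul(-2, 5) = -10
  n7 = min2(5, -10) = -10

After the edit, cleaning proceeds:
  n3: a read changed (x4 -2->-4) — executes, giving -7.
  n4: a read changed (n3 -5->-7) — executes, giving 7.
  n6: a read changed (x4 -2->-4; n4 5->7) — executes, giving -28.
  n7: a read changed (n4 5->7; n6 -10->-28) — executes, giving -28.

Demanding n7 again yields -28.
4 computations run: n3, n4, n6, n7.
The nodes whose values change: x4, n3, n4, n6, n7.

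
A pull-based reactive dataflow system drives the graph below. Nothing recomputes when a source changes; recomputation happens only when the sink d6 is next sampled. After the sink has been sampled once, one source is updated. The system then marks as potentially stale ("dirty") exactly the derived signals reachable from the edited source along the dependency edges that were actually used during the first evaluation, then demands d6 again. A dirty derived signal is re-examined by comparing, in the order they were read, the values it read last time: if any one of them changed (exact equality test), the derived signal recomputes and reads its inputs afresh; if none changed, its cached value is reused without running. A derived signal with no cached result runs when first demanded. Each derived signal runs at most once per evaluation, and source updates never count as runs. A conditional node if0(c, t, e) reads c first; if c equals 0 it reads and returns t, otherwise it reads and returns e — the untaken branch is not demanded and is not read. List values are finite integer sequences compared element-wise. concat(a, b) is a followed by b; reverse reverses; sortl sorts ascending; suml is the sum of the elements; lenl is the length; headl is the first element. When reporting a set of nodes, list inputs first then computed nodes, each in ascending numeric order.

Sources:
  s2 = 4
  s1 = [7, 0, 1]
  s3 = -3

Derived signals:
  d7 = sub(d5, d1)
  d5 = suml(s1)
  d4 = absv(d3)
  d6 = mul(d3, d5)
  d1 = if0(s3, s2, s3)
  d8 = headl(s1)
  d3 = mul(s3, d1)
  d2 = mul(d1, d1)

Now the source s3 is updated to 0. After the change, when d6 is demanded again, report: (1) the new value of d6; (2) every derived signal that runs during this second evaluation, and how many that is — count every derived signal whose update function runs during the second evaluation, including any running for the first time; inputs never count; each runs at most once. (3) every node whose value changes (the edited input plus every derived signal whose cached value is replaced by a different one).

First evaluation (everything demanded from the output):
  d1 = if0(s3=-3 -> else branch s3) = -3
  d3 = mul(-3, -3) = 9
  d5 = suml([7, 0, 1]) = 8
  d6 = mul(9, 8) = 72

Propagation after the edit:
  d1: runs — s3 -3->0; s3 -3->0; result 4.
  d3: runs — s3 -3->0; d1 -3->4; result 0.
  d6: runs — d3 9->0; result 0.

New value of d6: 0.
Derived signals that run: d1, d3, d6 — 3 in total.
Values that change: s3, d1, d3, d6.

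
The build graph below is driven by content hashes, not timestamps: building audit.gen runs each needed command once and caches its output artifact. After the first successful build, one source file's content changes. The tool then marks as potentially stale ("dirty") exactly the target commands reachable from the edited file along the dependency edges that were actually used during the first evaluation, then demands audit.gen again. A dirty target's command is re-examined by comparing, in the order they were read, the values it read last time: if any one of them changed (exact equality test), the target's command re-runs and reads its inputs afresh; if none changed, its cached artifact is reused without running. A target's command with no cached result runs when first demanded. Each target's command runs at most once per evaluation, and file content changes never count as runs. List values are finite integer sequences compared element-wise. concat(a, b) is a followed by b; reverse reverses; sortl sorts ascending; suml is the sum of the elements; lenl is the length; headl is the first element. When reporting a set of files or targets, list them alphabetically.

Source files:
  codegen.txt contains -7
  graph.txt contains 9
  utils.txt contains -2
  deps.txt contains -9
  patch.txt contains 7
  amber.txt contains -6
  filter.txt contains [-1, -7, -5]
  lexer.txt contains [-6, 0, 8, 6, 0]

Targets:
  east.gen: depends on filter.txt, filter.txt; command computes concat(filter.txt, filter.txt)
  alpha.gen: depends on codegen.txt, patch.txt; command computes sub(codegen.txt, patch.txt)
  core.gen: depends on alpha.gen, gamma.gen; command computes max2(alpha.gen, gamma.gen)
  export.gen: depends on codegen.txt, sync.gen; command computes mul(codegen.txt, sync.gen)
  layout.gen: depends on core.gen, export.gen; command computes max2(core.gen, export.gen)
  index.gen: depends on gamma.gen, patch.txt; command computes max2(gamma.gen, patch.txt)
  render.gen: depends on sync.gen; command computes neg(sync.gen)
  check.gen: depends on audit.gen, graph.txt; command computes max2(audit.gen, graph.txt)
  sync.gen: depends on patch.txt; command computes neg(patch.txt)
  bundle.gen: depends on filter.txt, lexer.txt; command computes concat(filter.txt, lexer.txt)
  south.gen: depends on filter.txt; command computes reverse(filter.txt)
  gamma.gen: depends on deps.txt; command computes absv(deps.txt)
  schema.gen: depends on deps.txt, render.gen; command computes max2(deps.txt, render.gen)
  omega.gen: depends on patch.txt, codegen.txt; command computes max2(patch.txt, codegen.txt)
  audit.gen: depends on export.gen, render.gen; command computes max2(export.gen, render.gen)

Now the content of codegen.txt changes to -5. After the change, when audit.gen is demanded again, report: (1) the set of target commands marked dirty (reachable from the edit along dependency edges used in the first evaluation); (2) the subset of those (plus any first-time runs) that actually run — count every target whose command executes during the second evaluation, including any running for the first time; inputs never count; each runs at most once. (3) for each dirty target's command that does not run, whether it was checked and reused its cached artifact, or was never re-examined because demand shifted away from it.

Initial pass — values computed on the first demand:
  sync.gen = neg(7) = -7
  export.gen = mul(-7, -7) = 49
  render.gen = neg(-7) = 7
  audit.gen = max2(49, 7) = 49

Second demand — change propagation:
  export.gen: re-runs because codegen.txt -7->-5; new result 35.
  audit.gen: re-runs because export.gen 49->35; new result 35.

Dirty set: audit.gen, export.gen.
Run set: audit.gen, export.gen (2 run).
All dirty target commands ended up running.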